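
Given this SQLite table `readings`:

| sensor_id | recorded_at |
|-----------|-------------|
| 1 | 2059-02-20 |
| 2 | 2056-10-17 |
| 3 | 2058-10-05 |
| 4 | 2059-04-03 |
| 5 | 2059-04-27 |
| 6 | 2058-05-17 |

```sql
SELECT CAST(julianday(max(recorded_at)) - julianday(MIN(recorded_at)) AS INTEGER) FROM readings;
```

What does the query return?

922

MIN = 2056-10-17, MAX = 2059-04-27.
14 days remain in October 2056 after the 17th (31 − 17).
Full months from November 2056 through March 2059 contribute their day counts.
Then 27 days into April 2059.
Total: 14 + 30 + 31 + 31 + 28 + 31 + 30 + 31 + 30 + 31 + 31 + 30 + 31 + 30 + 31 + 31 + 28 + 31 + 30 + 31 + 30 + 31 + 31 + 30 + 31 + 30 + 31 + 31 + 28 + 31 + 27 = 922.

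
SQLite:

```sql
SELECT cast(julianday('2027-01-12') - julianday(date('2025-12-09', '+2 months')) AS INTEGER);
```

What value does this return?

Adding +2 months to 2025-12-09 gives 2026-02-09.
19 days remain in February 2026 after the 9th (28 − 9).
Full months from March 2026 through December 2026 contribute their day counts.
Then 12 days into January 2027.
Total: 19 + 31 + 30 + 31 + 30 + 31 + 31 + 30 + 31 + 30 + 31 + 12 = 337.

337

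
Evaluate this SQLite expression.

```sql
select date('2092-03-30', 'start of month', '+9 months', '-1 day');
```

2092-11-30

`start of month` rewinds 2092-03-30 to 2092-03-01.
Adding +9 months to 2092-03-01 gives 2092-12-01.
Going back 1 day from 2092-12-01 reaches 2092-11-30 (last day of November, 30 days).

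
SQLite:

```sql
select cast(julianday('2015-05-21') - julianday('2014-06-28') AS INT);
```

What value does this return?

2 days remain in June 2014 after the 28th (30 − 28).
Full months from July 2014 through April 2015 contribute their day counts.
Then 21 days into May 2015.
Total: 2 + 31 + 31 + 30 + 31 + 30 + 31 + 31 + 28 + 31 + 30 + 21 = 327.

327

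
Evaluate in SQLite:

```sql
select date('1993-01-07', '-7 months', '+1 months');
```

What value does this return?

Adding -7 months to 1993-01-07 gives 1992-06-07.
Adding +1 month to 1992-06-07 gives 1992-07-07.

1992-07-07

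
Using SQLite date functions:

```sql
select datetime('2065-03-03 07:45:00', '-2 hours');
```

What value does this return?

2065-03-03 05:45:00

-2 hours from 2065-03-03 07:45:00 is 2065-03-03 05:45:00.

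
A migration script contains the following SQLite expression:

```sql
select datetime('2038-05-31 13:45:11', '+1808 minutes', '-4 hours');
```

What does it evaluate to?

1808 minutes = 30h 8m; +1808 minutes from 2038-05-31 13:45:11 is 2038-06-01 19:53:11 (crosses midnight).
-4 hours from 2038-06-01 19:53:11 is 2038-06-01 15:53:11.

2038-06-01 15:53:11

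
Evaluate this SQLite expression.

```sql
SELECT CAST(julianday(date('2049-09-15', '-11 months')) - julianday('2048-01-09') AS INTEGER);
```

Adding -11 months to 2049-09-15 gives 2048-10-15.
22 days remain in January 2048 after the 9th (31 − 9).
Full months from February 2048 through September 2048 contribute their day counts.
Then 15 days into October 2048.
Total: 22 + 29 + 31 + 30 + 31 + 30 + 31 + 31 + 30 + 15 = 280.

280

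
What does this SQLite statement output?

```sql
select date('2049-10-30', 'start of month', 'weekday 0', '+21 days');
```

`start of month` rewinds 2049-10-30 to 2049-10-01.
`weekday 0` advances to the next Sunday; 2049-10-01 is a Friday, so it moves forward to 2049-10-03.
Advancing 21 more days within October lands on 2049-10-24.

2049-10-24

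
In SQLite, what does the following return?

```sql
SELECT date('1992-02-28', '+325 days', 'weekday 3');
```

Applying '+325 days' to 1992-02-28: counting 325 days forward gives 1993-01-18.
`weekday 3` advances to the next Wednesday; 1993-01-18 is a Monday, so it moves forward to 1993-01-20.

1993-01-20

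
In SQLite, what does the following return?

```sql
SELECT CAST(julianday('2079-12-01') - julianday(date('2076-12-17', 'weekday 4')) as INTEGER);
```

`weekday 4` advances to the next Thursday; 2076-12-17 is already a Thursday, so it stays at 2076-12-17.
14 days remain in December 2076 after the 17th (31 − 17).
Full months from January 2077 through November 2079 contribute their day counts.
Then 1 day into December 2079.
Total: 14 + 31 + 28 + 31 + 30 + 31 + 30 + 31 + 31 + 30 + 31 + 30 + 31 + 31 + 28 + 31 + 30 + 31 + 30 + 31 + 31 + 30 + 31 + 30 + 31 + 31 + 28 + 31 + 30 + 31 + 30 + 31 + 31 + 30 + 31 + 30 + 1 = 1079.

1079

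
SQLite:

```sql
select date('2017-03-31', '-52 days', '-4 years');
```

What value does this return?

Applying '-52 days' to 2017-03-31: counting 52 days back gives 2017-02-07.
Adding -4 years to 2017-02-07 gives 2013-02-07.

2013-02-07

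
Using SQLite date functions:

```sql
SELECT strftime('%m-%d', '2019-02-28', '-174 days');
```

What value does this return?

09-07

First apply '-174 days': 2019-02-28 → 2018-09-07.
`%m-%d` extracts the month-day: 09-07.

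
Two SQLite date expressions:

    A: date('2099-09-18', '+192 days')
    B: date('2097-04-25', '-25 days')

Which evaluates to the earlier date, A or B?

B

A = 2100-03-29.
B = 2097-03-31.
B is earlier.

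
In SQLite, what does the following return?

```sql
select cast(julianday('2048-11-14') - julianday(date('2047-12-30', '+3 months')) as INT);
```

229

Adding +3 months to 2047-12-30 gives 2048-03-30.
1 day remains in March 2048 after the 30th (31 − 30).
Full months from April 2048 through October 2048 contribute their day counts.
Then 14 days into November 2048.
Total: 1 + 30 + 31 + 30 + 31 + 31 + 30 + 31 + 14 = 229.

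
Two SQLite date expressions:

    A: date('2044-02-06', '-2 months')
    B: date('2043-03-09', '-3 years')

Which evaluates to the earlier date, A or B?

B

A = 2043-12-06.
B = 2040-03-09.
B is earlier.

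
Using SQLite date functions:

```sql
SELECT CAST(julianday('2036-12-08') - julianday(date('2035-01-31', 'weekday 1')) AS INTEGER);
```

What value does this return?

`weekday 1` advances to the next Monday; 2035-01-31 is a Wednesday, so it moves forward to 2035-02-05.
23 days remain in February 2035 after the 5th (28 − 5).
Full months from March 2035 through November 2036 contribute their day counts.
Then 8 days into December 2036.
Total: 23 + 31 + 30 + 31 + 30 + 31 + 31 + 30 + 31 + 30 + 31 + 31 + 29 + 31 + 30 + 31 + 30 + 31 + 31 + 30 + 31 + 30 + 8 = 672.

672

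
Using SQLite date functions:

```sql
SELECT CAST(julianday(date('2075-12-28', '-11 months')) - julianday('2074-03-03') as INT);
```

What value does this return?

331

Adding -11 months to 2075-12-28 gives 2075-01-28.
28 days remain in March 2074 after the 3rd (31 − 3).
Full months from April 2074 through December 2074 contribute their day counts.
Then 28 days into January 2075.
Total: 28 + 30 + 31 + 30 + 31 + 31 + 30 + 31 + 30 + 31 + 28 = 331.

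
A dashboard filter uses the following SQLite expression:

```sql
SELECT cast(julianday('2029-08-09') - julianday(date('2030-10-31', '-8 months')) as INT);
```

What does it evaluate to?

-206

Adding -8 months to 2030-10-31 targets 2030-02-31. February 2030 has only 28 days, so SQLite normalizes the 3-day overflow forward to 2030-03-03.
22 days remain in August 2029 after the 9th (31 − 9).
Full months from September 2029 through February 2030 contribute their day counts.
Then 3 days into March 2030.
Total: 22 + 30 + 31 + 30 + 31 + 31 + 28 + 3 = 206.
The subtraction is earlier − later, so the result is −206 → -206.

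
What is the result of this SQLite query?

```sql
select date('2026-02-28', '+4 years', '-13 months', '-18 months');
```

2027-07-28

Adding +4 years to 2026-02-28 gives 2030-02-28.
Adding -13 months to 2030-02-28 gives 2029-01-28.
Adding -18 months to 2029-01-28 gives 2027-07-28.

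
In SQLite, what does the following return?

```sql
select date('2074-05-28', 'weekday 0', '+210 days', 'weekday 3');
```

2075-01-02

`weekday 0` advances to the next Sunday; 2074-05-28 is a Monday, so it moves forward to 2074-06-03.
Applying '+210 days' to 2074-06-03: counting 210 days forward gives 2074-12-30.
`weekday 3` advances to the next Wednesday; 2074-12-30 is a Sunday, so it moves forward to 2075-01-02.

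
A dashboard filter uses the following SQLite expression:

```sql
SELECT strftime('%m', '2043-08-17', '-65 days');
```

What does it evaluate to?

First apply '-65 days': 2043-08-17 → 2043-06-13.
`%m` extracts the 2-digit month (01-12): 06.

06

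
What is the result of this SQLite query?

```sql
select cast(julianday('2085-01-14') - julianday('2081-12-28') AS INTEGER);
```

1113

3 days remain in December 2081 after the 28th (31 − 28).
Full months from January 2082 through December 2084 contribute their day counts.
Then 14 days into January 2085.
Total: 3 + 31 + 28 + 31 + 30 + 31 + 30 + 31 + 31 + 30 + 31 + 30 + 31 + 31 + 28 + 31 + 30 + 31 + 30 + 31 + 31 + 30 + 31 + 30 + 31 + 31 + 29 + 31 + 30 + 31 + 30 + 31 + 31 + 30 + 31 + 30 + 31 + 14 = 1113.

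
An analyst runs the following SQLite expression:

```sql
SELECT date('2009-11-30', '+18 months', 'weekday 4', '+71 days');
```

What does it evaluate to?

2011-08-12

Adding +18 months to 2009-11-30 gives 2011-05-30.
`weekday 4` advances to the next Thursday; 2011-05-30 is a Monday, so it moves forward to 2011-06-02.
Applying '+71 days' to 2011-06-02: counting 71 days forward gives 2011-08-12.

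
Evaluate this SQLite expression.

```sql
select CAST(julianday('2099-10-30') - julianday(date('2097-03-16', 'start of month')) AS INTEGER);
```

973

`start of month` rewinds 2097-03-16 to 2097-03-01.
30 days remain in March 2097 after the 1st (31 − 1).
Full months from April 2097 through September 2099 contribute their day counts.
Then 30 days into October 2099.
Total: 30 + 30 + 31 + 30 + 31 + 31 + 30 + 31 + 30 + 31 + 31 + 28 + 31 + 30 + 31 + 30 + 31 + 31 + 30 + 31 + 30 + 31 + 31 + 28 + 31 + 30 + 31 + 30 + 31 + 31 + 30 + 30 = 973.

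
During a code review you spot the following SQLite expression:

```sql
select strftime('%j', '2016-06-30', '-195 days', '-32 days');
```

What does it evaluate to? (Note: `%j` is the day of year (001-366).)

First apply '-195 days', '-32 days': 2016-06-30 → 2015-11-16.
Day-of-year for 2015-11-16: days since 2015-01-01 inclusive = 320, zero-padded to 320.

320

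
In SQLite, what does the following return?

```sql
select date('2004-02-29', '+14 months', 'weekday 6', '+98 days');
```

2005-08-06

Adding +14 months to 2004-02-29 gives 2005-04-29.
`weekday 6` advances to the next Saturday; 2005-04-29 is a Friday, so it moves forward to 2005-04-30.
Applying '+98 days' to 2005-04-30: counting 98 days forward gives 2005-08-06.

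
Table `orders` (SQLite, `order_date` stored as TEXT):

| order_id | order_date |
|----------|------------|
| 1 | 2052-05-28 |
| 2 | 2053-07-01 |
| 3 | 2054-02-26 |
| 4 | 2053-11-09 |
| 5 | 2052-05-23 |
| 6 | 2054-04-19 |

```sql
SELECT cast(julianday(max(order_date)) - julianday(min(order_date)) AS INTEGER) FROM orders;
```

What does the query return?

MIN = 2052-05-23, MAX = 2054-04-19.
8 days remain in May 2052 after the 23rd (31 − 23).
Full months from June 2052 through March 2054 contribute their day counts.
Then 19 days into April 2054.
Total: 8 + 30 + 31 + 31 + 30 + 31 + 30 + 31 + 31 + 28 + 31 + 30 + 31 + 30 + 31 + 31 + 30 + 31 + 30 + 31 + 31 + 28 + 31 + 19 = 696.

696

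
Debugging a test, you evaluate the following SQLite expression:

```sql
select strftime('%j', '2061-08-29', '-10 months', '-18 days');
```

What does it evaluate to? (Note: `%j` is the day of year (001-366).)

First apply '-10 months', '-18 days': 2061-08-29 → 2060-10-11.
Day-of-year for 2060-10-11: days since 2060-01-01 inclusive = 285, zero-padded to 285.

285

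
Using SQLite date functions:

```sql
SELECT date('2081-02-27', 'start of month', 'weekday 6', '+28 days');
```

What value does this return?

`start of month` rewinds 2081-02-27 to 2081-02-01.
`weekday 6` advances to the next Saturday; 2081-02-01 is already a Saturday, so it stays at 2081-02-01.
February 2081 has 28 days; 27 remain after the 1st, so 28 days reach 2081-03-01.

2081-03-01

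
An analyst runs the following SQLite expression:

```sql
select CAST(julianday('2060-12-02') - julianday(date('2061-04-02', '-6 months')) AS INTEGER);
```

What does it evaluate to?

Adding -6 months to 2061-04-02 gives 2060-10-02.
29 days remain in October 2060 after the 2nd (31 − 2).
November 2060: 30 days.
Then 2 days into December 2060.
Total: 29 + 30 + 2 = 61.

61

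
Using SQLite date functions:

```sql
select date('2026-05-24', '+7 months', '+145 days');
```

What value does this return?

Adding +7 months to 2026-05-24 gives 2026-12-24.
Applying '+145 days' to 2026-12-24: counting 145 days forward gives 2027-05-18.

2027-05-18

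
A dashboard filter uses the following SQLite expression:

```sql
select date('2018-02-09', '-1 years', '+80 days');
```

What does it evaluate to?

Adding -1 year to 2018-02-09 gives 2017-02-09.
Applying '+80 days' to 2017-02-09: counting 80 days forward gives 2017-04-30.

2017-04-30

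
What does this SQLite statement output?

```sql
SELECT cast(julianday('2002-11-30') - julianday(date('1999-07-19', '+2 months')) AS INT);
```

Adding +2 months to 1999-07-19 gives 1999-09-19.
11 days remain in September 1999 after the 19th (30 − 19).
Full months from October 1999 through October 2002 contribute their day counts.
Then 30 days into November 2002.
Total: 11 + 31 + 30 + 31 + 31 + 29 + 31 + 30 + 31 + 30 + 31 + 31 + 30 + 31 + 30 + 31 + 31 + 28 + 31 + 30 + 31 + 30 + 31 + 31 + 30 + 31 + 30 + 31 + 31 + 28 + 31 + 30 + 31 + 30 + 31 + 31 + 30 + 31 + 30 = 1168.

1168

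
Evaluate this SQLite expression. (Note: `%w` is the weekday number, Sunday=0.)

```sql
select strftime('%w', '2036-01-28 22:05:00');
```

2036-01-28 is a Monday; with Sunday=0 that is 1.

1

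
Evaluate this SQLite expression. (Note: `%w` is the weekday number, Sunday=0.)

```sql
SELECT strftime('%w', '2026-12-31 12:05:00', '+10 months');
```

First apply '+10 months': 2026-12-31 12:05:00 → 2027-10-31 12:05:00.
2027-10-31 is a Sunday; with Sunday=0 that is 0.

0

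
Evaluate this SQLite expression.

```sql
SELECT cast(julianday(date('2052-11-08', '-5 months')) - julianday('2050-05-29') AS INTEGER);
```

741

Adding -5 months to 2052-11-08 gives 2052-06-08.
2 days remain in May 2050 after the 29th (31 − 29).
Full months from June 2050 through May 2052 contribute their day counts.
Then 8 days into June 2052.
Total: 2 + 30 + 31 + 31 + 30 + 31 + 30 + 31 + 31 + 28 + 31 + 30 + 31 + 30 + 31 + 31 + 30 + 31 + 30 + 31 + 31 + 29 + 31 + 30 + 31 + 8 = 741.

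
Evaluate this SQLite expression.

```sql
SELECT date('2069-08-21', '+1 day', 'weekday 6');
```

2069-08-24

Advancing 1 more day within August lands on 2069-08-22.
`weekday 6` advances to the next Saturday; 2069-08-22 is a Thursday, so it moves forward to 2069-08-24.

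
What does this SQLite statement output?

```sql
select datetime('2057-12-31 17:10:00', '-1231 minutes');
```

2057-12-30 20:39:00

1231 minutes = 20h 31m; -1231 minutes from 2057-12-31 17:10:00 is 2057-12-30 20:39:00 (crosses midnight).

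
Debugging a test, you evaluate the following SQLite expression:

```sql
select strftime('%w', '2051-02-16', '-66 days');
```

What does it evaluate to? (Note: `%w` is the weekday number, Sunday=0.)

First apply '-66 days': 2051-02-16 → 2050-12-12.
2050-12-12 is a Monday; with Sunday=0 that is 1.

1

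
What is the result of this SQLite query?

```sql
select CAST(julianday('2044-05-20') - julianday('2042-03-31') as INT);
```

0 days remain in March 2042 after the 31st (31 − 31).
Full months from April 2042 through April 2044 contribute their day counts.
Then 20 days into May 2044.
Total: 0 + 30 + 31 + 30 + 31 + 31 + 30 + 31 + 30 + 31 + 31 + 28 + 31 + 30 + 31 + 30 + 31 + 31 + 30 + 31 + 30 + 31 + 31 + 29 + 31 + 30 + 20 = 781.

781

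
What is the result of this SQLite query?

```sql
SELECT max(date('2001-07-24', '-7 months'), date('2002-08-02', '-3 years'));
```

2000-12-24

date('2001-07-24', '-7 months') → 2000-12-24.
date('2002-08-02', '-3 years') → 1999-08-02.
Later of the two is 2000-12-24.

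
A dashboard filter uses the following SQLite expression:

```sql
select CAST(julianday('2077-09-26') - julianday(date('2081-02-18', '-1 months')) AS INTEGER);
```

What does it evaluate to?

-1210

Adding -1 month to 2081-02-18 gives 2081-01-18.
4 days remain in September 2077 after the 26th (30 − 26).
Full months from October 2077 through December 2080 contribute their day counts.
Then 18 days into January 2081.
Total: 4 + 31 + 30 + 31 + 31 + 28 + 31 + 30 + 31 + 30 + 31 + 31 + 30 + 31 + 30 + 31 + 31 + 28 + 31 + 30 + 31 + 30 + 31 + 31 + 30 + 31 + 30 + 31 + 31 + 29 + 31 + 30 + 31 + 30 + 31 + 31 + 30 + 31 + 30 + 31 + 18 = 1210.
The subtraction is earlier − later, so the result is −1210 → -1210.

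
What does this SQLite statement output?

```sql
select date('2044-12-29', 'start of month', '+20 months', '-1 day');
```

2046-07-31

`start of month` rewinds 2044-12-29 to 2044-12-01.
Adding +20 months to 2044-12-01 gives 2046-08-01.
Going back 1 day from 2046-08-01 reaches 2046-07-31 (last day of July, 31 days).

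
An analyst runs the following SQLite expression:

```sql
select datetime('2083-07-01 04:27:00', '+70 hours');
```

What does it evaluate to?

2083-07-04 02:27:00

+70 hours from 2083-07-01 04:27:00 is 2083-07-04 02:27:00 (crosses midnight).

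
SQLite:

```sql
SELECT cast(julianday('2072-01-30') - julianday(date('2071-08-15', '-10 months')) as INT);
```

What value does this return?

Adding -10 months to 2071-08-15 gives 2070-10-15.
16 days remain in October 2070 after the 15th (31 − 15).
Full months from November 2070 through December 2071 contribute their day counts.
Then 30 days into January 2072.
Total: 16 + 30 + 31 + 31 + 28 + 31 + 30 + 31 + 30 + 31 + 31 + 30 + 31 + 30 + 31 + 30 = 472.

472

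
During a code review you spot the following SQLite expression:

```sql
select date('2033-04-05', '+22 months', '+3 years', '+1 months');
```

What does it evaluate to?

2038-03-05

Adding +22 months to 2033-04-05 gives 2035-02-05.
Adding +3 years to 2035-02-05 gives 2038-02-05.
Adding +1 month to 2038-02-05 gives 2038-03-05.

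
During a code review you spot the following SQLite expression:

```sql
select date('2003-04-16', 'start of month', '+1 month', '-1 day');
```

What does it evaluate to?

`start of month` rewinds 2003-04-16 to 2003-04-01.
Adding +1 month to 2003-04-01 gives 2003-05-01.
Going back 1 day from 2003-05-01 reaches 2003-04-30 (last day of April, 30 days).

2003-04-30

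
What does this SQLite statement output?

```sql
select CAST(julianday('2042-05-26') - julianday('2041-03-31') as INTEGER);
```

421

0 days remain in March 2041 after the 31st (31 − 31).
Full months from April 2041 through April 2042 contribute their day counts.
Then 26 days into May 2042.
Total: 0 + 30 + 31 + 30 + 31 + 31 + 30 + 31 + 30 + 31 + 31 + 28 + 31 + 30 + 26 = 421.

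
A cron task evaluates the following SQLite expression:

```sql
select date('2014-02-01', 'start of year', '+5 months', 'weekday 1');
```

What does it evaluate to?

`start of year` rewinds 2014-02-01 to 2014-01-01.
Adding +5 months to 2014-01-01 gives 2014-06-01.
`weekday 1` advances to the next Monday; 2014-06-01 is a Sunday, so it moves forward to 2014-06-02.

2014-06-02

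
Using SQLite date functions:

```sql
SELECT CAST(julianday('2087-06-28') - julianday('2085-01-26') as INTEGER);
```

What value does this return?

5 days remain in January 2085 after the 26th (31 − 26).
Full months from February 2085 through May 2087 contribute their day counts.
Then 28 days into June 2087.
Total: 5 + 28 + 31 + 30 + 31 + 30 + 31 + 31 + 30 + 31 + 30 + 31 + 31 + 28 + 31 + 30 + 31 + 30 + 31 + 31 + 30 + 31 + 30 + 31 + 31 + 28 + 31 + 30 + 31 + 28 = 883.

883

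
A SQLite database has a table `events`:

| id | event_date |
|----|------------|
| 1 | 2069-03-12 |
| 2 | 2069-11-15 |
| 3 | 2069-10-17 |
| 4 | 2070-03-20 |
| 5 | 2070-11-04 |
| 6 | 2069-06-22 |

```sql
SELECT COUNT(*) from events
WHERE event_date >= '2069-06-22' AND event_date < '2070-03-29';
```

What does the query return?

Rows in [2069-06-22, 2070-03-29): 2069-11-15, 2069-10-17, 2070-03-20, 2069-06-22 → 4 rows.

4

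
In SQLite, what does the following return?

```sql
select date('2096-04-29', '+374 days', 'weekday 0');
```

2097-05-12

Applying '+374 days' to 2096-04-29: counting 374 days forward gives 2097-05-08.
`weekday 0` advances to the next Sunday; 2097-05-08 is a Wednesday, so it moves forward to 2097-05-12.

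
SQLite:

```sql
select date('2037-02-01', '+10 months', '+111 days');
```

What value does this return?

2038-03-22

Adding +10 months to 2037-02-01 gives 2037-12-01.
Applying '+111 days' to 2037-12-01: counting 111 days forward gives 2038-03-22.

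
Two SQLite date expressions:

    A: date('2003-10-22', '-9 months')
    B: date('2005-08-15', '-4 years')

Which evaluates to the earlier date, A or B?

A = 2003-01-22.
B = 2001-08-15.
B is earlier.

B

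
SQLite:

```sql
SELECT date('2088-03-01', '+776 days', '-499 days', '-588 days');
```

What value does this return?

2087-04-25

Applying '+776 days' to 2088-03-01: counting 776 days forward gives 2090-04-16.
Applying '-499 days' to 2090-04-16: counting 499 days back gives 2088-12-03.
Applying '-588 days' to 2088-12-03: counting 588 days back gives 2087-04-25.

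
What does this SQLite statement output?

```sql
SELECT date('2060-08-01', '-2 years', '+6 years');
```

2064-08-01

Adding -2 years to 2060-08-01 gives 2058-08-01.
Adding +6 years to 2058-08-01 gives 2064-08-01.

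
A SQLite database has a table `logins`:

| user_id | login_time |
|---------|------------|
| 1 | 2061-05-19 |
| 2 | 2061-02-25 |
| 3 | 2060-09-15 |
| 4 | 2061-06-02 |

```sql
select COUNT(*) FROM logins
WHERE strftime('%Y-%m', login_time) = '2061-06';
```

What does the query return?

Rows with year-month 2061-06: 2061-06-02 → 1.

1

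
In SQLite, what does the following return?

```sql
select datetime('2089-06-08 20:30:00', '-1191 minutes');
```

2089-06-08 00:39:00

1191 minutes = 19h 51m; -1191 minutes from 2089-06-08 20:30:00 is 2089-06-08 00:39:00.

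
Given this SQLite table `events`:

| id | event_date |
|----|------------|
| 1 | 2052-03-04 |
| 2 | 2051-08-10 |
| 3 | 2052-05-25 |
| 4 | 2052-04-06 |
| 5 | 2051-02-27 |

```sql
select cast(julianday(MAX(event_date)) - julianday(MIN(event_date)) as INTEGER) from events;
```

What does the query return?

MIN = 2051-02-27, MAX = 2052-05-25.
1 day remains in February 2051 after the 27th (28 − 27).
Full months from March 2051 through April 2052 contribute their day counts.
Then 25 days into May 2052.
Total: 1 + 31 + 30 + 31 + 30 + 31 + 31 + 30 + 31 + 30 + 31 + 31 + 29 + 31 + 30 + 25 = 453.

453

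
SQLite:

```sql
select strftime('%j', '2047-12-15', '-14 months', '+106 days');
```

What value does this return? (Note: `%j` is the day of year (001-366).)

029

First apply '-14 months', '+106 days': 2047-12-15 → 2047-01-29.
Day-of-year for 2047-01-29: days since 2047-01-01 inclusive = 29, zero-padded to 029.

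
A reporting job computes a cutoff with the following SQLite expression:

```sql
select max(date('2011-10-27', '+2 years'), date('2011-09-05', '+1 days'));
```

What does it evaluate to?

2013-10-27

date('2011-10-27', '+2 years') → 2013-10-27.
date('2011-09-05', '+1 days') → 2011-09-06.
Later of the two is 2013-10-27.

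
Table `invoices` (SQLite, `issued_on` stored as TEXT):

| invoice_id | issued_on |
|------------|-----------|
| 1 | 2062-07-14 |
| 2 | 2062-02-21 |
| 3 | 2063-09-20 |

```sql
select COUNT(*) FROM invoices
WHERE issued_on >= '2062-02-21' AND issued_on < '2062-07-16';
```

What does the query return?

Rows in [2062-02-21, 2062-07-16): 2062-07-14, 2062-02-21 → 2 rows.

2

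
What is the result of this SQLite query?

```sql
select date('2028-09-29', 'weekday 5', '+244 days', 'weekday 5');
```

`weekday 5` advances to the next Friday; 2028-09-29 is already a Friday, so it stays at 2028-09-29.
Applying '+244 days' to 2028-09-29: counting 244 days forward gives 2029-05-31.
`weekday 5` advances to the next Friday; 2029-05-31 is a Thursday, so it moves forward to 2029-06-01.

2029-06-01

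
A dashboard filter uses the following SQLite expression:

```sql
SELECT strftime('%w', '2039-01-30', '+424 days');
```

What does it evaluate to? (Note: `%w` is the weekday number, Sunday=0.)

4

First apply '+424 days': 2039-01-30 → 2040-03-29.
2040-03-29 is a Thursday; with Sunday=0 that is 4.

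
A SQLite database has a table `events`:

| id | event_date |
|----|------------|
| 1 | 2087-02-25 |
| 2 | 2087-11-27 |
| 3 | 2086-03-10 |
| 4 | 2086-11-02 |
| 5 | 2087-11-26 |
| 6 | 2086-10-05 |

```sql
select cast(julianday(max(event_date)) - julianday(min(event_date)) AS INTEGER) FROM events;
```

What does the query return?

MIN = 2086-03-10, MAX = 2087-11-27.
21 days remain in March 2086 after the 10th (31 − 10).
Full months from April 2086 through October 2087 contribute their day counts.
Then 27 days into November 2087.
Total: 21 + 30 + 31 + 30 + 31 + 31 + 30 + 31 + 30 + 31 + 31 + 28 + 31 + 30 + 31 + 30 + 31 + 31 + 30 + 31 + 27 = 627.

627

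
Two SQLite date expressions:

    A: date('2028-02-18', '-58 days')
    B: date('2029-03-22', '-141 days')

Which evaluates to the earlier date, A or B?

A

A = 2027-12-22.
B = 2028-11-01.
A is earlier.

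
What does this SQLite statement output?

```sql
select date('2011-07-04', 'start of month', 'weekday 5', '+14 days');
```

`start of month` rewinds 2011-07-04 to 2011-07-01.
`weekday 5` advances to the next Friday; 2011-07-01 is already a Friday, so it stays at 2011-07-01.
Advancing 14 more days within July lands on 2011-07-15.

2011-07-15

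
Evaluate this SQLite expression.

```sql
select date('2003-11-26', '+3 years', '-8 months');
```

2006-03-26

Adding +3 years to 2003-11-26 gives 2006-11-26.
Adding -8 months to 2006-11-26 gives 2006-03-26.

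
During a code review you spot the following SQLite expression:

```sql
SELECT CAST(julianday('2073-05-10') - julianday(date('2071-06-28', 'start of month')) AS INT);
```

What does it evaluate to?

`start of month` rewinds 2071-06-28 to 2071-06-01.
29 days remain in June 2071 after the 1st (30 − 1).
Full months from July 2071 through April 2073 contribute their day counts.
Then 10 days into May 2073.
Total: 29 + 31 + 31 + 30 + 31 + 30 + 31 + 31 + 29 + 31 + 30 + 31 + 30 + 31 + 31 + 30 + 31 + 30 + 31 + 31 + 28 + 31 + 30 + 10 = 709.

709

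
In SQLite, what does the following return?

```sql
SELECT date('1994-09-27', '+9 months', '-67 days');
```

Adding +9 months to 1994-09-27 gives 1995-06-27.
Applying '-67 days' to 1995-06-27: counting 67 days back gives 1995-04-21.

1995-04-21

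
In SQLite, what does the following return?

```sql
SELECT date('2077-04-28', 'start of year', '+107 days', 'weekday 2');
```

2077-04-20

`start of year` rewinds 2077-04-28 to 2077-01-01.
Applying '+107 days' to 2077-01-01: counting 107 days forward gives 2077-04-18.
`weekday 2` advances to the next Tuesday; 2077-04-18 is a Sunday, so it moves forward to 2077-04-20.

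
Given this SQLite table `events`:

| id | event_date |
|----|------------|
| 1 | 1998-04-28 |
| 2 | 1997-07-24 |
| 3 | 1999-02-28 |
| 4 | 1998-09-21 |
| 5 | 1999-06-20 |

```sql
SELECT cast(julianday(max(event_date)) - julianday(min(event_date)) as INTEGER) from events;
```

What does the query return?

MIN = 1997-07-24, MAX = 1999-06-20.
7 days remain in July 1997 after the 24th (31 − 24).
Full months from August 1997 through May 1999 contribute their day counts.
Then 20 days into June 1999.
Total: 7 + 31 + 30 + 31 + 30 + 31 + 31 + 28 + 31 + 30 + 31 + 30 + 31 + 31 + 30 + 31 + 30 + 31 + 31 + 28 + 31 + 30 + 31 + 20 = 696.

696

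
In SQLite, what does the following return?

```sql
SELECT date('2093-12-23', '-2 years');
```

Adding -2 years to 2093-12-23 gives 2091-12-23.

2091-12-23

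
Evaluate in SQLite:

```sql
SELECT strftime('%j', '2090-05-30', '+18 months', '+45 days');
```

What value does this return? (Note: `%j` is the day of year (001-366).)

014

First apply '+18 months', '+45 days': 2090-05-30 → 2092-01-14.
Day-of-year for 2092-01-14: days since 2092-01-01 inclusive = 14, zero-padded to 014.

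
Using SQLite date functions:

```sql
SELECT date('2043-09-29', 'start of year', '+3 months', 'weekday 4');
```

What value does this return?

`start of year` rewinds 2043-09-29 to 2043-01-01.
Adding +3 months to 2043-01-01 gives 2043-04-01.
`weekday 4` advances to the next Thursday; 2043-04-01 is a Wednesday, so it moves forward to 2043-04-02.

2043-04-02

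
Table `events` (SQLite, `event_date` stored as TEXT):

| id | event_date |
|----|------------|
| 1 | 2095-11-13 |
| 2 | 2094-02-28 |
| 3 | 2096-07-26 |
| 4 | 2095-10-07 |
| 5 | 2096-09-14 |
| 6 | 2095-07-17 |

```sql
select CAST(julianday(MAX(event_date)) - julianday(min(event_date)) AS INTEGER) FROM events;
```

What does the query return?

MIN = 2094-02-28, MAX = 2096-09-14.
0 days remain in February 2094 after the 28th (28 − 28).
Full months from March 2094 through August 2096 contribute their day counts.
Then 14 days into September 2096.
Total: 0 + 31 + 30 + 31 + 30 + 31 + 31 + 30 + 31 + 30 + 31 + 31 + 28 + 31 + 30 + 31 + 30 + 31 + 31 + 30 + 31 + 30 + 31 + 31 + 29 + 31 + 30 + 31 + 30 + 31 + 31 + 14 = 929.

929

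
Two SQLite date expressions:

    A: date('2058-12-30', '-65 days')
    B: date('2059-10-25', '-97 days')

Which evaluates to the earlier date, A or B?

A = 2058-10-26.
B = 2059-07-20.
A is earlier.

A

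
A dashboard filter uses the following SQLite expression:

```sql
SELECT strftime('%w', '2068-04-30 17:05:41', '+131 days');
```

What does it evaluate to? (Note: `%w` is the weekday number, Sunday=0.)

First apply '+131 days': 2068-04-30 17:05:41 → 2068-09-08 17:05:41.
2068-09-08 is a Saturday; with Sunday=0 that is 6.

6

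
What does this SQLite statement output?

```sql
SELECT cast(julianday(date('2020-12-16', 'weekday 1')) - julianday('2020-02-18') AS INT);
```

307

`weekday 1` advances to the next Monday; 2020-12-16 is a Wednesday, so it moves forward to 2020-12-21.
11 days remain in February 2020 after the 18th (29 − 18).
Full months from March 2020 through November 2020 contribute their day counts.
Then 21 days into December 2020.
Total: 11 + 31 + 30 + 31 + 30 + 31 + 31 + 30 + 31 + 30 + 21 = 307.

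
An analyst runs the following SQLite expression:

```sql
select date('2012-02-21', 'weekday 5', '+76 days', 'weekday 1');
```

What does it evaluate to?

2012-05-14

`weekday 5` advances to the next Friday; 2012-02-21 is a Tuesday, so it moves forward to 2012-02-24.
Applying '+76 days' to 2012-02-24: counting 76 days forward gives 2012-05-10.
`weekday 1` advances to the next Monday; 2012-05-10 is a Thursday, so it moves forward to 2012-05-14.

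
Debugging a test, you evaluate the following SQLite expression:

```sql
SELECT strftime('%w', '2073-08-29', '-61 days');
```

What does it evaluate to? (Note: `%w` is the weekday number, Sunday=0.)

4

First apply '-61 days': 2073-08-29 → 2073-06-29.
2073-06-29 is a Thursday; with Sunday=0 that is 4.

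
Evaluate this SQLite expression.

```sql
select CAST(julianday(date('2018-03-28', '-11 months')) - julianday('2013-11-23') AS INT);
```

1252

Adding -11 months to 2018-03-28 gives 2017-04-28.
7 days remain in November 2013 after the 23rd (30 − 23).
Full months from December 2013 through March 2017 contribute their day counts.
Then 28 days into April 2017.
Total: 7 + 31 + 31 + 28 + 31 + 30 + 31 + 30 + 31 + 31 + 30 + 31 + 30 + 31 + 31 + 28 + 31 + 30 + 31 + 30 + 31 + 31 + 30 + 31 + 30 + 31 + 31 + 29 + 31 + 30 + 31 + 30 + 31 + 31 + 30 + 31 + 30 + 31 + 31 + 28 + 31 + 28 = 1252.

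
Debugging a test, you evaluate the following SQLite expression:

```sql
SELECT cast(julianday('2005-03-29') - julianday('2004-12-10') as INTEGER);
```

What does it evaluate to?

21 days remain in December 2004 after the 10th (31 − 10).
January 2005: 31 days.
February 2005: 28 days.
Then 29 days into March 2005.
Total: 21 + 31 + 28 + 29 = 109.

109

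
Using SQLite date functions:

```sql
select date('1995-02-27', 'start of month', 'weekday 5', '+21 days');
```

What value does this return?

`start of month` rewinds 1995-02-27 to 1995-02-01.
`weekday 5` advances to the next Friday; 1995-02-01 is a Wednesday, so it moves forward to 1995-02-03.
Advancing 21 more days within February lands on 1995-02-24.

1995-02-24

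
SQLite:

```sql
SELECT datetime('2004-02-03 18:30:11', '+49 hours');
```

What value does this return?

2004-02-05 19:30:11

+49 hours from 2004-02-03 18:30:11 is 2004-02-05 19:30:11 (crosses midnight).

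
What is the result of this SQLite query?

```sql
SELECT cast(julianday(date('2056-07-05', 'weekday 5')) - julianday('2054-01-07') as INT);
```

912

`weekday 5` advances to the next Friday; 2056-07-05 is a Wednesday, so it moves forward to 2056-07-07.
24 days remain in January 2054 after the 7th (31 − 7).
Full months from February 2054 through June 2056 contribute their day counts.
Then 7 days into July 2056.
Total: 24 + 28 + 31 + 30 + 31 + 30 + 31 + 31 + 30 + 31 + 30 + 31 + 31 + 28 + 31 + 30 + 31 + 30 + 31 + 31 + 30 + 31 + 30 + 31 + 31 + 29 + 31 + 30 + 31 + 30 + 7 = 912.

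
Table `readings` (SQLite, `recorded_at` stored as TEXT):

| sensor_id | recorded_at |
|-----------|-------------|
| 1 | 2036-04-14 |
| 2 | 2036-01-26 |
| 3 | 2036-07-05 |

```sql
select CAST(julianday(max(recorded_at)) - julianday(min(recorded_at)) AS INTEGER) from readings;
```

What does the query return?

MIN = 2036-01-26, MAX = 2036-07-05.
5 days remain in January 2036 after the 26th (31 − 26).
February 2036: 29 days (leap year).
March 2036: 31 days.
April 2036: 30 days.
May 2036: 31 days.
June 2036: 30 days.
Then 5 days into July 2036.
Total: 5 + 29 + 31 + 30 + 31 + 30 + 5 = 161.

161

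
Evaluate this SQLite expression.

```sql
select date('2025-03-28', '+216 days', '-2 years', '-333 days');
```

Applying '+216 days' to 2025-03-28: counting 216 days forward gives 2025-10-30.
Adding -2 years to 2025-10-30 gives 2023-10-30.
Applying '-333 days' to 2023-10-30: counting 333 days back gives 2022-12-01.

2022-12-01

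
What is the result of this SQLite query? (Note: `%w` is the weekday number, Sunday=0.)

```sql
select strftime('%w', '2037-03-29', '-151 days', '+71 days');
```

First apply '-151 days', '+71 days': 2037-03-29 → 2037-01-08.
2037-01-08 is a Thursday; with Sunday=0 that is 4.

4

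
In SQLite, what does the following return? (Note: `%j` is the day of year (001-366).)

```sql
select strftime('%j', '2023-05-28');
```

Day-of-year for 2023-05-28: days since 2023-01-01 inclusive = 148, zero-padded to 148.

148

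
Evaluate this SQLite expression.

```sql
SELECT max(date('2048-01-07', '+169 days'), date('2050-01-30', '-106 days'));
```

date('2048-01-07', '+169 days') → 2048-06-24.
date('2050-01-30', '-106 days') → 2049-10-16.
Later of the two is 2049-10-16.

2049-10-16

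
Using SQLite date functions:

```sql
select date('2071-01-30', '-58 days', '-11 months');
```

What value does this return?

Applying '-58 days' to 2071-01-30: counting 58 days back gives 2070-12-03.
Adding -11 months to 2070-12-03 gives 2070-01-03.

2070-01-03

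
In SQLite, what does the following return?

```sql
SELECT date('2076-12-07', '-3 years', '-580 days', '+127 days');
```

Adding -3 years to 2076-12-07 gives 2073-12-07.
Applying '-580 days' to 2073-12-07: counting 580 days back gives 2072-05-06.
Applying '+127 days' to 2072-05-06: counting 127 days forward gives 2072-09-10.

2072-09-10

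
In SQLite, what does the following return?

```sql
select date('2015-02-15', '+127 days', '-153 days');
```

2015-01-20

Applying '+127 days' to 2015-02-15: counting 127 days forward gives 2015-06-22.
Applying '-153 days' to 2015-06-22: counting 153 days back gives 2015-01-20.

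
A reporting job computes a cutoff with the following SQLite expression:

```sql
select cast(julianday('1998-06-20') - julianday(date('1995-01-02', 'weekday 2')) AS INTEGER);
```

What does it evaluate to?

1264

`weekday 2` advances to the next Tuesday; 1995-01-02 is a Monday, so it moves forward to 1995-01-03.
28 days remain in January 1995 after the 3rd (31 − 3).
Full months from February 1995 through May 1998 contribute their day counts.
Then 20 days into June 1998.
Total: 28 + 28 + 31 + 30 + 31 + 30 + 31 + 31 + 30 + 31 + 30 + 31 + 31 + 29 + 31 + 30 + 31 + 30 + 31 + 31 + 30 + 31 + 30 + 31 + 31 + 28 + 31 + 30 + 31 + 30 + 31 + 31 + 30 + 31 + 30 + 31 + 31 + 28 + 31 + 30 + 31 + 20 = 1264.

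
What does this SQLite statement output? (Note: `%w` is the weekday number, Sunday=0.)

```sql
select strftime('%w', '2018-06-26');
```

2018-06-26 is a Tuesday; with Sunday=0 that is 2.

2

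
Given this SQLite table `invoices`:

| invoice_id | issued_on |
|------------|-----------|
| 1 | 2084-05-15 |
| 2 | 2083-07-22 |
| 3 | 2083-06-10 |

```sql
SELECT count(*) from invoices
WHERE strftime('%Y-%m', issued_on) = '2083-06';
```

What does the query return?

Rows with year-month 2083-06: 2083-06-10 → 1.

1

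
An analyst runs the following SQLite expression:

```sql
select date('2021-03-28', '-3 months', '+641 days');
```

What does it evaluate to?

Adding -3 months to 2021-03-28 gives 2020-12-28.
Applying '+641 days' to 2020-12-28: counting 641 days forward gives 2022-09-30.

2022-09-30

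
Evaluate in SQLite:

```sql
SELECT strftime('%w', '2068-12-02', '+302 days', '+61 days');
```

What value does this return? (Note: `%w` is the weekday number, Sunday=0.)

6

First apply '+302 days', '+61 days': 2068-12-02 → 2069-11-30.
2069-11-30 is a Saturday; with Sunday=0 that is 6.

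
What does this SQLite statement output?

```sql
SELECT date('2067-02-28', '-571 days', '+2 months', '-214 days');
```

2065-03-06

Applying '-571 days' to 2067-02-28: counting 571 days back gives 2065-08-06.
Adding +2 months to 2065-08-06 gives 2065-10-06.
Applying '-214 days' to 2065-10-06: counting 214 days back gives 2065-03-06.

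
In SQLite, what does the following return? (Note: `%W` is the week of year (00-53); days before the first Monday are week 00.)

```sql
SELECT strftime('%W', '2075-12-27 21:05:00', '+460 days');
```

13

First apply '+460 days': 2075-12-27 21:05:00 → 2077-03-31 21:05:00.
2077-03-31 is a Wednesday. SQLite's %W counts Mondays since the year started; the result is 13.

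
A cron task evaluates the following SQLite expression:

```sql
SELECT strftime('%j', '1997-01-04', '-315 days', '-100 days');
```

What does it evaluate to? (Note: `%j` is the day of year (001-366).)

First apply '-315 days', '-100 days': 1997-01-04 → 1995-11-16.
Day-of-year for 1995-11-16: days since 1995-01-01 inclusive = 320, zero-padded to 320.

320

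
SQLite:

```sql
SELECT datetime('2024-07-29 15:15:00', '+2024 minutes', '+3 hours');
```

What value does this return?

2024-07-31 03:59:00

2024 minutes = 33h 44m; +2024 minutes from 2024-07-29 15:15:00 is 2024-07-31 00:59:00 (crosses midnight).
+3 hours from 2024-07-31 00:59:00 is 2024-07-31 03:59:00.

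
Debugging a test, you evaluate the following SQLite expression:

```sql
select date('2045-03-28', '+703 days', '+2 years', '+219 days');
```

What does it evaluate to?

Applying '+703 days' to 2045-03-28: counting 703 days forward gives 2047-03-01.
Adding +2 years to 2047-03-01 gives 2049-03-01.
Applying '+219 days' to 2049-03-01: counting 219 days forward gives 2049-10-06.

2049-10-06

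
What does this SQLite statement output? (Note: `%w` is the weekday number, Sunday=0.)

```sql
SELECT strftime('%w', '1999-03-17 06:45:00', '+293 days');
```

2

First apply '+293 days': 1999-03-17 06:45:00 → 2000-01-04 06:45:00.
2000-01-04 is a Tuesday; with Sunday=0 that is 2.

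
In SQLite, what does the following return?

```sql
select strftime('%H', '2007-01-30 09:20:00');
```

09

`%H` extracts the 2-digit hour (00-23): 09.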